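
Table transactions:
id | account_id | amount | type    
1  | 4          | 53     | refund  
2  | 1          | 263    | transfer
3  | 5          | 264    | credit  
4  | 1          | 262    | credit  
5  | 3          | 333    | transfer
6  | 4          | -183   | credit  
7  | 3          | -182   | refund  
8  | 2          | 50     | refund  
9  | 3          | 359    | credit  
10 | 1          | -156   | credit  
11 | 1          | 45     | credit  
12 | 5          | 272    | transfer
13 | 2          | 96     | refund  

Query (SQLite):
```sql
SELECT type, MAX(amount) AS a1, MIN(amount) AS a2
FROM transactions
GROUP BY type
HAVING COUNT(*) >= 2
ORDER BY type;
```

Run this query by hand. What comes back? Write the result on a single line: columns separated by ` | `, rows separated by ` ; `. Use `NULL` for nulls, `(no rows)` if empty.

credit | 359 | -183 ; refund | 96 | -182 ; transfer | 333 | 263

Group transactions by type.
Per group compute: MAX(amount), MIN(amount).
HAVING: drop groups with fewer than 2 rows.
  credit: ids {3, 4, 6, 9, 10, 11} → MAX(amount)=359, MIN(amount)=-183
  refund: ids {1, 7, 8, 13} → MAX(amount)=96, MIN(amount)=-182
  transfer: ids {2, 5, 12} → MAX(amount)=333, MIN(amount)=263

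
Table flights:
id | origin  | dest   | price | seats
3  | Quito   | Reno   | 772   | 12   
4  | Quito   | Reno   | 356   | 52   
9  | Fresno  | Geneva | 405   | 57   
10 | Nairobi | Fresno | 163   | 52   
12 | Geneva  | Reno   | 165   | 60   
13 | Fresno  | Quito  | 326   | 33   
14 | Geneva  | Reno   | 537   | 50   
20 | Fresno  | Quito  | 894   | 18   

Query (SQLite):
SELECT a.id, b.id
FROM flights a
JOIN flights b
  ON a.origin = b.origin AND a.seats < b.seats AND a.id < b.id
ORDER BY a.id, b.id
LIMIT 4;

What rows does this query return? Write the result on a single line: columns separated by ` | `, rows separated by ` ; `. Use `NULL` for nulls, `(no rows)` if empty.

3 | 4

Pairs (a,b) with same origin, a.seats < b.seats, a.id < b.id.
origin groups: Fresno:{9,13,20} Geneva:{12,14} Nairobi:{10} Quito:{3,4}
Ordered by (a.id, b.id); first 4.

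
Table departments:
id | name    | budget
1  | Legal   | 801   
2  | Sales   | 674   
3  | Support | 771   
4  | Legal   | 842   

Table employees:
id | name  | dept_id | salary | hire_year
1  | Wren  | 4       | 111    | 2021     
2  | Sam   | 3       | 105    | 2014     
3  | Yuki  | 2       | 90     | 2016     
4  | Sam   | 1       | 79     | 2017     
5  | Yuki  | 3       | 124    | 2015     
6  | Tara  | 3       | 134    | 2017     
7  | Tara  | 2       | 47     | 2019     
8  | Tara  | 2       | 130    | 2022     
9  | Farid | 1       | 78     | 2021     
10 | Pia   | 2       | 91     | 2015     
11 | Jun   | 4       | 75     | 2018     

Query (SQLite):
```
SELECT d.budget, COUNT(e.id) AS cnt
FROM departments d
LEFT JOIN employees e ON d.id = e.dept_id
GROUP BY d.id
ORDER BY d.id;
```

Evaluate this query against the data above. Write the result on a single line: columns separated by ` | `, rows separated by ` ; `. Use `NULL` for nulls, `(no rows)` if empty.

801 | 2 ; 674 | 4 ; 771 | 3 ; 842 | 2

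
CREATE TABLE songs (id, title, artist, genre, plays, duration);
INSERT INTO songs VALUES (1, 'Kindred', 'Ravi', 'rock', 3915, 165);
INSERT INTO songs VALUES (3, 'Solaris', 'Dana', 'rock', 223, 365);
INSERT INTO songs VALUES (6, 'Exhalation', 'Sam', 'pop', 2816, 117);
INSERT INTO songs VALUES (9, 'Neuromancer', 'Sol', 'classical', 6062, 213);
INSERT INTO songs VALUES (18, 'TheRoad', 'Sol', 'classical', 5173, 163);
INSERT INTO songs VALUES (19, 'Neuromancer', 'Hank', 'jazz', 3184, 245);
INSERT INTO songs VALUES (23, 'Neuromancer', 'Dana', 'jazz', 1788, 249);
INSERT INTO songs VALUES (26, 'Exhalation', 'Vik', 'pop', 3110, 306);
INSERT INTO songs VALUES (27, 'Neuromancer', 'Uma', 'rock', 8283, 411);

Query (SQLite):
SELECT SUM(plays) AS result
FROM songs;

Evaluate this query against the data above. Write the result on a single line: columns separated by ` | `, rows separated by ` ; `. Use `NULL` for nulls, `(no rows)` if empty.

All plays values: [3915, 223, 2816, 6062, 5173, 3184, 1788, 3110, 8283].
SUM of non-NULL values = 34554.

34554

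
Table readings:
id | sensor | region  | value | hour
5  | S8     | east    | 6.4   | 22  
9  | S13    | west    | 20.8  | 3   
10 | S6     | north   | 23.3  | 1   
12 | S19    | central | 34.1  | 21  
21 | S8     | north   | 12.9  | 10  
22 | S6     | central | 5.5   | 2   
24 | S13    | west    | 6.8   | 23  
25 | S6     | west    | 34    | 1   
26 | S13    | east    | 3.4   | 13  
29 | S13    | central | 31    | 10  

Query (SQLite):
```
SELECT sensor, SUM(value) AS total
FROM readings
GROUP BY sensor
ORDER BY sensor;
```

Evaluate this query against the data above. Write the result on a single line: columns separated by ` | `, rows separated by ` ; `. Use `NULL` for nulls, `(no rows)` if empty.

S13 | 62 ; S19 | 34.1 ; S6 | 62.8 ; S8 | 19.3

Partition readings by sensor; compute SUM(value) within each group.
  S13: ids {9, 24, 26, 29} → SUM(value)=62
  S19: ids {12} → SUM(value)=34.1
  S6: ids {10, 22, 25} → SUM(value)=62.8
  S8: ids {5, 21} → SUM(value)=19.3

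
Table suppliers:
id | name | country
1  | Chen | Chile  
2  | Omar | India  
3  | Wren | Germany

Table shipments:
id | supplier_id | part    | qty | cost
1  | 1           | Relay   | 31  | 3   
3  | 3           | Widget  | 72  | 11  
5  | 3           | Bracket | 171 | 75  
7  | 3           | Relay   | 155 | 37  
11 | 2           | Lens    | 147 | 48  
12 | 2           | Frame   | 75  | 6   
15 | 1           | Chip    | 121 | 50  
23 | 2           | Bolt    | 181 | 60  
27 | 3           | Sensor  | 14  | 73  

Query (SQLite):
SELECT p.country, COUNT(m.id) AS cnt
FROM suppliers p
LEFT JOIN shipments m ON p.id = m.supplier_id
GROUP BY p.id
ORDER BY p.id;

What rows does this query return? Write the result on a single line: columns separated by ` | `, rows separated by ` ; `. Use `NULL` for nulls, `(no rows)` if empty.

Chile | 2 ; India | 3 ; Germany | 4

LEFT JOIN keeps every suppliers row; unmatched ones get NULL for shipments columns.
Group by suppliers.id and compute COUNT(m.id). COUNT(col) of an all-NULL group is 0.
  1: ids {1, 15} → COUNT(m.id)=2
  2: ids {11, 12, 23} → COUNT(m.id)=3
  3: ids {3, 5, 7, 27} → COUNT(m.id)=4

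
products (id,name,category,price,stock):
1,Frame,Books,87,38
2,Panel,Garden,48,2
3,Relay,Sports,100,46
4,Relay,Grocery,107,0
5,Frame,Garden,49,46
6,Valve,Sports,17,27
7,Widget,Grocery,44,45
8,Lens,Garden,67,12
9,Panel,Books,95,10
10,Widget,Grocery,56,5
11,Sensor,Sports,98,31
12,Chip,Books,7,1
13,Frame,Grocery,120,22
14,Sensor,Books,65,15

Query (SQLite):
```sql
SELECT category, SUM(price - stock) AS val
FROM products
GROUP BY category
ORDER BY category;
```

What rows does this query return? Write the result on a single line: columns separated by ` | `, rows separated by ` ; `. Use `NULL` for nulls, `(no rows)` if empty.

Books | 190 ; Garden | 104 ; Grocery | 255 ; Sports | 111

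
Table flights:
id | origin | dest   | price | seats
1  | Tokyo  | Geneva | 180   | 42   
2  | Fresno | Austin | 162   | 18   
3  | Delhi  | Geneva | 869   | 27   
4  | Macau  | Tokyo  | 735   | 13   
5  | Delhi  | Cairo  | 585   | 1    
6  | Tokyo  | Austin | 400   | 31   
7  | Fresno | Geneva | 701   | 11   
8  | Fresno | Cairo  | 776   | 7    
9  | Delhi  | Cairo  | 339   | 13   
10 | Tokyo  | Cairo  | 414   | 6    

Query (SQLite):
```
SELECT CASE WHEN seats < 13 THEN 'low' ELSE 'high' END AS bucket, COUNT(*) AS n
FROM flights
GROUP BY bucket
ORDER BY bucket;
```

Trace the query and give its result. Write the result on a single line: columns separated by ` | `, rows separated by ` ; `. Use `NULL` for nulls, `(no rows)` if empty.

Bucket rows by seats < 13 → 'low' else 'high'; count each bucket.

high | 6 ; low | 4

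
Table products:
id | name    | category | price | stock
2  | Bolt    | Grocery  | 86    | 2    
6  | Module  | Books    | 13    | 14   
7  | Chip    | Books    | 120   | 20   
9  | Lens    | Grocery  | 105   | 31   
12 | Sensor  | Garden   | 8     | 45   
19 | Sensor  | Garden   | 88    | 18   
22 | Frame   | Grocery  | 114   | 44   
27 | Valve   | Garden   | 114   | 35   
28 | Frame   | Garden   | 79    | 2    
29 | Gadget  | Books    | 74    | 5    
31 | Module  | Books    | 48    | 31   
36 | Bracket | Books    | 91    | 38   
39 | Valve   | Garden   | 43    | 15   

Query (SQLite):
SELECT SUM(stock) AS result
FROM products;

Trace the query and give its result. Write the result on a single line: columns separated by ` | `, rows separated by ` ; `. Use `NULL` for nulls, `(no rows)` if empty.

All stock values: [2, 14, 20, 31, 45, 18, 44, 35, 2, 5, 31, 38, 15].
SUM of non-NULL values = 300.

300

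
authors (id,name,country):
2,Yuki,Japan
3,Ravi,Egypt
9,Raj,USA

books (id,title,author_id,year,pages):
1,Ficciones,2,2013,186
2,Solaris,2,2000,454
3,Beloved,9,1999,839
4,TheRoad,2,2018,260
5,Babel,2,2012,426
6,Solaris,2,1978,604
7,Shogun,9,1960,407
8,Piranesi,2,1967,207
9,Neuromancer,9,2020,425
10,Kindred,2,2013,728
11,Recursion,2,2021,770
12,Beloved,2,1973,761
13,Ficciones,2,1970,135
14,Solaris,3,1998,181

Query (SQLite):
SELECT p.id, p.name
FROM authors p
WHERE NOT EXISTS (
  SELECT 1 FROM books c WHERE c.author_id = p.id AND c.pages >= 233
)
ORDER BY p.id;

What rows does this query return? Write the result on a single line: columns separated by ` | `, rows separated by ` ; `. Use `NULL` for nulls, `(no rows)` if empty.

3 | Ravi

For each authors row, check whether any books with matching author_id has pages >= 233.
Keep rows where that is false.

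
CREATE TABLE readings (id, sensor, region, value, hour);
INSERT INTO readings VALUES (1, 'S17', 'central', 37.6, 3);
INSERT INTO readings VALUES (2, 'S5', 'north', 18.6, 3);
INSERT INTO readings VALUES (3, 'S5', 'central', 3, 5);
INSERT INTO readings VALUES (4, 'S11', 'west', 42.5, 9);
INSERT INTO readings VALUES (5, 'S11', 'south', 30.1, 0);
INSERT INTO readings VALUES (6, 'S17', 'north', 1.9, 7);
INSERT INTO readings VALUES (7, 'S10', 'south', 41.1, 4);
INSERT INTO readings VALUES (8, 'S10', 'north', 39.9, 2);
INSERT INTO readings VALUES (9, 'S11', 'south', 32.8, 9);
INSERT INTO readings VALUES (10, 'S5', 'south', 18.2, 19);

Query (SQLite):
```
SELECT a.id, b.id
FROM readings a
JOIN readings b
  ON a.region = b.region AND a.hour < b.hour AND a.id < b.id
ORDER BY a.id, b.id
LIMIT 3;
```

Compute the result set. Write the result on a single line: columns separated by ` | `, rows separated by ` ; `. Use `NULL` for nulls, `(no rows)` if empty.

Pairs (a,b) with same region, a.hour < b.hour, a.id < b.id.
region groups: central:{1,3} north:{2,6,8} south:{5,7,9,10} west:{4}
Ordered by (a.id, b.id); first 3.

1 | 3 ; 2 | 6 ; 5 | 7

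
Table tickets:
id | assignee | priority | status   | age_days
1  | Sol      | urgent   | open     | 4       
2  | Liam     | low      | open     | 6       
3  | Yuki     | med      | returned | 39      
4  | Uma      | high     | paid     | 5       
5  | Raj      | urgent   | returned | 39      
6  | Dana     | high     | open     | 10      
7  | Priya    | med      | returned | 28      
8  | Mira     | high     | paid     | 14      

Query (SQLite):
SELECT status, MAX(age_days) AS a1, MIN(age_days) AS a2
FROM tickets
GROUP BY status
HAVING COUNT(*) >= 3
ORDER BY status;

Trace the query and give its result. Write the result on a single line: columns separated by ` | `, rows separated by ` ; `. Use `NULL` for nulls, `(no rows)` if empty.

Group tickets by status.
Per group compute: MAX(age_days), MIN(age_days).
HAVING: drop groups with fewer than 3 rows.
  open: ids {1, 2, 6} → MAX(age_days)=10, MIN(age_days)=4
  paid: ids {4, 8} → MAX(age_days)=14, MIN(age_days)=5
  returned: ids {3, 5, 7} → MAX(age_days)=39, MIN(age_days)=28

open | 10 | 4 ; returned | 39 | 28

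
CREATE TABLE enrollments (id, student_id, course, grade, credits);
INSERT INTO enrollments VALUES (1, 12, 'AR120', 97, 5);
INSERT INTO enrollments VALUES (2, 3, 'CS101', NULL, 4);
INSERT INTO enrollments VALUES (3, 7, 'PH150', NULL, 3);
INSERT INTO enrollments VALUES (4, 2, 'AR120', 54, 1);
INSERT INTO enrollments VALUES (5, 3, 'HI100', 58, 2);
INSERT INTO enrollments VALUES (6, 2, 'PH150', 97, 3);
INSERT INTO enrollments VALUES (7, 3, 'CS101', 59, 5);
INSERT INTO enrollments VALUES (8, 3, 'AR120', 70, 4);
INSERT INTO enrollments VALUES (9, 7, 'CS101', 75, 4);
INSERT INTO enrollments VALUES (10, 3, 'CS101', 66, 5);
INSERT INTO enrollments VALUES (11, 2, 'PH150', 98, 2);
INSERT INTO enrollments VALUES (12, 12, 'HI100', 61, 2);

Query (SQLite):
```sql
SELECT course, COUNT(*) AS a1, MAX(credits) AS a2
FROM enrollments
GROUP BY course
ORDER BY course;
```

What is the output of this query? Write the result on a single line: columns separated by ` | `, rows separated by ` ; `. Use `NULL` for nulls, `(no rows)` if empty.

Group enrollments by course.
Per group compute: COUNT(*), MAX(credits).
  AR120: ids {1, 4, 8} → COUNT(*)=3, MAX(credits)=5
  CS101: ids {2, 7, 9, 10} → COUNT(*)=4, MAX(credits)=5
  HI100: ids {5, 12} → COUNT(*)=2, MAX(credits)=2
  PH150: ids {3, 6, 11} → COUNT(*)=3, MAX(credits)=3

AR120 | 3 | 5 ; CS101 | 4 | 5 ; HI100 | 2 | 2 ; PH150 | 3 | 3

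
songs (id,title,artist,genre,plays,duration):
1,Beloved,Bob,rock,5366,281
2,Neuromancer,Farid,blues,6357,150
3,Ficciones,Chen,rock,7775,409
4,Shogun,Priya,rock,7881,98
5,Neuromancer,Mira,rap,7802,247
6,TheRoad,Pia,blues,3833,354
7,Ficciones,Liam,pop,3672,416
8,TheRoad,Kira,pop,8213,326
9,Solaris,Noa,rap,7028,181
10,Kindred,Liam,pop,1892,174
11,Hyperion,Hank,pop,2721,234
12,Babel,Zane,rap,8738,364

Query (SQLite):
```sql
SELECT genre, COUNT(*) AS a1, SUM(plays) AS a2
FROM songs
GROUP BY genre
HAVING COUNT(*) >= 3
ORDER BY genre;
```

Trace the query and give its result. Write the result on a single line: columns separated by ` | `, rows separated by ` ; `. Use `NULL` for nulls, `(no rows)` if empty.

Group songs by genre.
Per group compute: COUNT(*), SUM(plays).
HAVING: drop groups with fewer than 3 rows.
  blues: ids {2, 6} → COUNT(*)=2, SUM(plays)=10190
  pop: ids {7, 8, 10, 11} → COUNT(*)=4, SUM(plays)=16498
  rap: ids {5, 9, 12} → COUNT(*)=3, SUM(plays)=23568
  rock: ids {1, 3, 4} → COUNT(*)=3, SUM(plays)=21022

pop | 4 | 16498 ; rap | 3 | 23568 ; rock | 3 | 21022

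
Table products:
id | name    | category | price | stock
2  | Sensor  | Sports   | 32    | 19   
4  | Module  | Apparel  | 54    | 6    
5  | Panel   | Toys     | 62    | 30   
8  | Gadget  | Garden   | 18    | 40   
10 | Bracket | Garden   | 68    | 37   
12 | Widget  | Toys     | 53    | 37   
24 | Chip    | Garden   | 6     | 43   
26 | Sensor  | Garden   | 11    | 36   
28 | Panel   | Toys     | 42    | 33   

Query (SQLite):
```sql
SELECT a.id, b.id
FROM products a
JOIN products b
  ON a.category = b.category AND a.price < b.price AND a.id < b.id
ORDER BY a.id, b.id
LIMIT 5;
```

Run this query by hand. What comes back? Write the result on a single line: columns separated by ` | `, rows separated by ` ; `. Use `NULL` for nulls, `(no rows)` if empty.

8 | 10 ; 24 | 26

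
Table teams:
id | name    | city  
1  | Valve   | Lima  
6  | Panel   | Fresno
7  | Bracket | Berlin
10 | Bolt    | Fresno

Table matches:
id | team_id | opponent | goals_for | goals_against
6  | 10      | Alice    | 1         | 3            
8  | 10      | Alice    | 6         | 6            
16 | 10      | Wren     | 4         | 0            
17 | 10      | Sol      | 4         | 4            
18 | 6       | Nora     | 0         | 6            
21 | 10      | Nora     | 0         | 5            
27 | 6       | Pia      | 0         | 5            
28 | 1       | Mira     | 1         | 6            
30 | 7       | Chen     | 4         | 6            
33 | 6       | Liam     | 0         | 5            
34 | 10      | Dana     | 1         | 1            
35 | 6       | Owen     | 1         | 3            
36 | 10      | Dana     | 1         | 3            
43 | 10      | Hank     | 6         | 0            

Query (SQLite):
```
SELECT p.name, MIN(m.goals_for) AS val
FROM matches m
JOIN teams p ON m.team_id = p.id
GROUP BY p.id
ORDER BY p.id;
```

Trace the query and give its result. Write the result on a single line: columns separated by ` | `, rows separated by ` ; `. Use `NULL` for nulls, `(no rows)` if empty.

Valve | 1 ; Panel | 0 ; Bracket | 4 ; Bolt | 0

Join each matches row to its teams via team_id.
Group joined rows by teams.id; compute MIN(m.goals_for) per group.
  1: ids {28} → MIN(m.goals_for)=1
  6: ids {18, 27, 33, 35} → MIN(m.goals_for)=0
  7: ids {30} → MIN(m.goals_for)=4
  10: ids {6, 8, 16, 17, 21, 34, 36, 43} → MIN(m.goals_for)=0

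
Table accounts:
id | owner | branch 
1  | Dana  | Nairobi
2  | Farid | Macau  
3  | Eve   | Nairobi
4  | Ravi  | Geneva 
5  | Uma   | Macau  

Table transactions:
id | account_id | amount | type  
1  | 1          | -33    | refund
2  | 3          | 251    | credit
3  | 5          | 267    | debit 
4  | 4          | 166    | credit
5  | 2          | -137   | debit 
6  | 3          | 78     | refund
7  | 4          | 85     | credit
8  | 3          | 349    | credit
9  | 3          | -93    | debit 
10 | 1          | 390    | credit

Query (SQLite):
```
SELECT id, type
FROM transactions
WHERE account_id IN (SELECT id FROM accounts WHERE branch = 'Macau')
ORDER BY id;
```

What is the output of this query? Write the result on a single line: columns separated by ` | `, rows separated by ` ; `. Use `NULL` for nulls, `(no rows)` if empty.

3 | debit ; 5 | debit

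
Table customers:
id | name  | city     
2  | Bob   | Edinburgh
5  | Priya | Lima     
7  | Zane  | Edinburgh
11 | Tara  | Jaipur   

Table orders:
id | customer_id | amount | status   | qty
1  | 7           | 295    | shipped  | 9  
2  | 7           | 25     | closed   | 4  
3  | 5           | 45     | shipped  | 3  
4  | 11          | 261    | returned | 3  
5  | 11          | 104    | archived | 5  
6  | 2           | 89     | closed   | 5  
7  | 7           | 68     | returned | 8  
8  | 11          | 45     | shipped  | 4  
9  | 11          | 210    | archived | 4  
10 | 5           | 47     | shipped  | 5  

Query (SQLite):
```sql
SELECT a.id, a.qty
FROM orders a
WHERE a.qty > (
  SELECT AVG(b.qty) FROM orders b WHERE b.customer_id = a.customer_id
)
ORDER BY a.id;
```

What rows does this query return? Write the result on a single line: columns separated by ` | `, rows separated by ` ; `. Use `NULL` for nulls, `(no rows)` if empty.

For each orders row a, compute AVG(qty) over rows sharing a.customer_id.
Keep row a if a.qty > that per-group AVG.
  customer_id=2: AVG(qty) = 5.0
  customer_id=5: AVG(qty) = 4.0
  customer_id=7: AVG(qty) = 7.0
  customer_id=11: AVG(qty) = 4.0

1 | 9 ; 5 | 5 ; 7 | 8 ; 10 | 5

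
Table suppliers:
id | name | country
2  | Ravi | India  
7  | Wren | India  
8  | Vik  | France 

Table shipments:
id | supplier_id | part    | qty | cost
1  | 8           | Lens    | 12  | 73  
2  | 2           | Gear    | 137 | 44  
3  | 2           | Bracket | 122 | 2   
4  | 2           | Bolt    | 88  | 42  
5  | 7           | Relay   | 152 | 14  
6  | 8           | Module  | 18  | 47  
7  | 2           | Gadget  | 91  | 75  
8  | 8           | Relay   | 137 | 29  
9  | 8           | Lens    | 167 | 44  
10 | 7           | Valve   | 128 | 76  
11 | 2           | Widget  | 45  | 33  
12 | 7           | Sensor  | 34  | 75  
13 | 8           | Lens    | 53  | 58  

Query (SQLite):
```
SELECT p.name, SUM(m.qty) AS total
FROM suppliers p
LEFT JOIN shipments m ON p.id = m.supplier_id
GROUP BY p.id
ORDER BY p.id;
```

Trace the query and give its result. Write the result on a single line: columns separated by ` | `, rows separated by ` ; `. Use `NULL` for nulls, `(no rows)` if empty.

Ravi | 483 ; Wren | 314 ; Vik | 387

LEFT JOIN keeps every suppliers row; unmatched ones get NULL for shipments columns.
Group by suppliers.id and compute SUM(m.qty). SUM over an all-NULL group is NULL.
  2: ids {2, 3, 4, 7, 11} → SUM(m.qty)=483
  7: ids {5, 10, 12} → SUM(m.qty)=314
  8: ids {1, 6, 8, 9, 13} → SUM(m.qty)=387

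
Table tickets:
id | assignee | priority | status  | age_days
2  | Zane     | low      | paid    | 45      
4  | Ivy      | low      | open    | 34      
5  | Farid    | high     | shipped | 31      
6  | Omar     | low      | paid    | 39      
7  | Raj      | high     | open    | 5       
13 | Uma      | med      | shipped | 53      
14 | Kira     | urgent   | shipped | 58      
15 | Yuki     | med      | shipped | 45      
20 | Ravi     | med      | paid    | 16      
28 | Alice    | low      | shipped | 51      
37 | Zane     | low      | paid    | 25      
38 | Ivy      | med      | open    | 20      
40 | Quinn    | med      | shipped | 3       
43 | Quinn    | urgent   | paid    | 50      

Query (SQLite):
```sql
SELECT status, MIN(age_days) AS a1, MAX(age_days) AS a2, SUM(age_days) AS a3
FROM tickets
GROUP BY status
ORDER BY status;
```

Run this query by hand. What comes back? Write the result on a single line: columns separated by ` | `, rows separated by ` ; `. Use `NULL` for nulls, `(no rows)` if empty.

Group tickets by status.
Per group compute: MIN(age_days), MAX(age_days), SUM(age_days).
  open: ids {4, 7, 38} → MIN(age_days)=5, MAX(age_days)=34, SUM(age_days)=59
  paid: ids {2, 6, 20, 37, 43} → MIN(age_days)=16, MAX(age_days)=50, SUM(age_days)=175
  shipped: ids {5, 13, 14, 15, 28, 40} → MIN(age_days)=3, MAX(age_days)=58, SUM(age_days)=241

open | 5 | 34 | 59 ; paid | 16 | 50 | 175 ; shipped | 3 | 58 | 241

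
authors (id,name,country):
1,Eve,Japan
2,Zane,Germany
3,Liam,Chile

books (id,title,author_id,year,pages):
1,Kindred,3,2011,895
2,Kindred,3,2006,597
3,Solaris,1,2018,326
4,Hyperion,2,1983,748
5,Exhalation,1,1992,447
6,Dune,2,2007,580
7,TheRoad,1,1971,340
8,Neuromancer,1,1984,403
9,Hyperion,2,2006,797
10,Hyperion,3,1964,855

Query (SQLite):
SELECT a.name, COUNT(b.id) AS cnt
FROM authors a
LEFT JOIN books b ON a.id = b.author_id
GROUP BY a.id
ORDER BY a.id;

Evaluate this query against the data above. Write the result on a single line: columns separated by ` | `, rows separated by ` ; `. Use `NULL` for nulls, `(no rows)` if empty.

Eve | 4 ; Zane | 3 ; Liam | 3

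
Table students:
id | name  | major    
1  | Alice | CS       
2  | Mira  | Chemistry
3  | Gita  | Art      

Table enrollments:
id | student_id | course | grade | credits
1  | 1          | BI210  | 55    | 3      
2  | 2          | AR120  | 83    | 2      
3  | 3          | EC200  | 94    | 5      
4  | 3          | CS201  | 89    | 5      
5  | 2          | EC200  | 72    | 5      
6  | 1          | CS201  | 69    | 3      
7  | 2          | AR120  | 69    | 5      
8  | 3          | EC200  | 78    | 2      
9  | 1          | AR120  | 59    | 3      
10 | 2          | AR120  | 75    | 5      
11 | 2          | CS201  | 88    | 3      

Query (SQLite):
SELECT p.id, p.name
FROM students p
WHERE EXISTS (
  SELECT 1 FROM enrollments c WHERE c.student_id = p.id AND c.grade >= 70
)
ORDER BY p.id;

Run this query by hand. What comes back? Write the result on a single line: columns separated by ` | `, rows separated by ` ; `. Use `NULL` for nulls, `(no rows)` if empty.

For each students row, check whether any enrollments with matching student_id has grade >= 70.
Keep rows where that is true.

2 | Mira ; 3 | Gita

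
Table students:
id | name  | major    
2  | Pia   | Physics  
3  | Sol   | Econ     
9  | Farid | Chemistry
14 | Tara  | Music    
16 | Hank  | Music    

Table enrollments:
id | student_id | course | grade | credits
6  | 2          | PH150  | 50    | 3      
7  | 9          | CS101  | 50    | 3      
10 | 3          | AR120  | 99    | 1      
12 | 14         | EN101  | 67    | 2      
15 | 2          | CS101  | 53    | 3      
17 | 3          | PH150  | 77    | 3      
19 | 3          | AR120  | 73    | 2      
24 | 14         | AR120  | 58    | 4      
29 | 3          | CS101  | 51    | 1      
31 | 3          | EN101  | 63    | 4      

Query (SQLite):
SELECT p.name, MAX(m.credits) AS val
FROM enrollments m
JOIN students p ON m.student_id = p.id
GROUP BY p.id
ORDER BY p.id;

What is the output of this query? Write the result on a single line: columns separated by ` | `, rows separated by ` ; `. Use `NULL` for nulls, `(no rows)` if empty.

Pia | 3 ; Sol | 4 ; Farid | 3 ; Tara | 4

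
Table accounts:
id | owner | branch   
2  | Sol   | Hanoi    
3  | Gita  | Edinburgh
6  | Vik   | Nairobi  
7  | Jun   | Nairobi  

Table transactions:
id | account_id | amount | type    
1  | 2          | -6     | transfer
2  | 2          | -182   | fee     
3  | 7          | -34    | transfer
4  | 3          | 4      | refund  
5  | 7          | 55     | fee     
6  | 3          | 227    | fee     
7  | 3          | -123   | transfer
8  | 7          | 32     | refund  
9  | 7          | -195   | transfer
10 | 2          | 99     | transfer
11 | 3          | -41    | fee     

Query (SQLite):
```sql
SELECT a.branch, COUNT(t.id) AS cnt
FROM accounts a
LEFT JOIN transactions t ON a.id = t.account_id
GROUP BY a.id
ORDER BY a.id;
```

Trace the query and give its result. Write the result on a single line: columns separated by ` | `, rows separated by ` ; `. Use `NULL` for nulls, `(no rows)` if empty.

Hanoi | 3 ; Edinburgh | 4 ; Nairobi | 0 ; Nairobi | 4

LEFT JOIN keeps every accounts row; unmatched ones get NULL for transactions columns.
Group by accounts.id and compute COUNT(t.id). COUNT(col) of an all-NULL group is 0.
  2: ids {1, 2, 10} → COUNT(t.id)=3
  3: ids {4, 6, 7, 11} → COUNT(t.id)=4
  6: ids {—} → COUNT(t.id)=0
  7: ids {3, 5, 8, 9} → COUNT(t.id)=4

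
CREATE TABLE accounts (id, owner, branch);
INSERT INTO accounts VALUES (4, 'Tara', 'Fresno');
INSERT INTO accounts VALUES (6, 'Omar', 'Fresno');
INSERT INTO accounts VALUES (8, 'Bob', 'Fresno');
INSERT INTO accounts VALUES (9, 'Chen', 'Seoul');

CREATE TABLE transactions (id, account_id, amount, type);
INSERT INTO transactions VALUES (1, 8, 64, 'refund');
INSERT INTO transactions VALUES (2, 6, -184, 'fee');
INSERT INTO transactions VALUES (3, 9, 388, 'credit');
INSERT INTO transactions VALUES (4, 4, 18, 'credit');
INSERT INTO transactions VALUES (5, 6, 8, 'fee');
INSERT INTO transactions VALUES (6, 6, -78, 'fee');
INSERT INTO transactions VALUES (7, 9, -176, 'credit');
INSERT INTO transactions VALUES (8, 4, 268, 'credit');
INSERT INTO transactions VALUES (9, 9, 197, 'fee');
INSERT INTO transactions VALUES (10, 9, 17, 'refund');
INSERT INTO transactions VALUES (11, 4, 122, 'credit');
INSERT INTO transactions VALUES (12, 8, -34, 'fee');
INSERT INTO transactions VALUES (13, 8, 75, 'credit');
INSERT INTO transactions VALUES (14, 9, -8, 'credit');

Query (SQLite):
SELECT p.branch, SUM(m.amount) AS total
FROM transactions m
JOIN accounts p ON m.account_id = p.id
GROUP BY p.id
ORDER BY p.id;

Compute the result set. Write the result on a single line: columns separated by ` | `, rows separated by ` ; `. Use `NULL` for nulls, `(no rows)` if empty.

Join each transactions row to its accounts via account_id.
Group joined rows by accounts.id; compute SUM(m.amount) per group.
  4: ids {4, 8, 11} → SUM(m.amount)=408
  6: ids {2, 5, 6} → SUM(m.amount)=-254
  8: ids {1, 12, 13} → SUM(m.amount)=105
  9: ids {3, 7, 9, 10, 14} → SUM(m.amount)=418

Fresno | 408 ; Fresno | -254 ; Fresno | 105 ; Seoul | 418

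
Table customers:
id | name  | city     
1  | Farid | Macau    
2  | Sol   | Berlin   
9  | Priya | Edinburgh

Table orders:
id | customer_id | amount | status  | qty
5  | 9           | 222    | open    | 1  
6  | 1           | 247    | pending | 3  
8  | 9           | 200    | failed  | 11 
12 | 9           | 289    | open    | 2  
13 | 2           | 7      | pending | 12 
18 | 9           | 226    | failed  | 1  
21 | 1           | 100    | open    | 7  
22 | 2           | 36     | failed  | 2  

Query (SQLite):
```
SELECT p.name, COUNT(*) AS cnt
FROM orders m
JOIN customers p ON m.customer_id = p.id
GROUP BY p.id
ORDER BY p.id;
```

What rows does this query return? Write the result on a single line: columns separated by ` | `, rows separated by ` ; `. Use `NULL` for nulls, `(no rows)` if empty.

Join each orders row to its customers via customer_id.
Group joined rows by customers.id; compute COUNT(*) per group.
  1: ids {6, 21} → COUNT(*)=2
  2: ids {13, 22} → COUNT(*)=2
  9: ids {5, 8, 12, 18} → COUNT(*)=4

Farid | 2 ; Sol | 2 ; Priya | 4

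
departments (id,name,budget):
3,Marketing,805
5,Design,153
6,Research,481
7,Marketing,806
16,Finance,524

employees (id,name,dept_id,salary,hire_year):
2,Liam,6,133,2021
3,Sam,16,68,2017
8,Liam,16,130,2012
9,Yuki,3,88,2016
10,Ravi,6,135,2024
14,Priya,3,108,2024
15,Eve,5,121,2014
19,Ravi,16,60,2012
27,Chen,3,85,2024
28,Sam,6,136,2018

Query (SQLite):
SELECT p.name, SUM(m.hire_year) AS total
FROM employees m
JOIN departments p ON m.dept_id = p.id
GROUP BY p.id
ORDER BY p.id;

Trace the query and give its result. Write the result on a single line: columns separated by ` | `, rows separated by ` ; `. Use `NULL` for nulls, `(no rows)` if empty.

Marketing | 6064 ; Design | 2014 ; Research | 6063 ; Finance | 6041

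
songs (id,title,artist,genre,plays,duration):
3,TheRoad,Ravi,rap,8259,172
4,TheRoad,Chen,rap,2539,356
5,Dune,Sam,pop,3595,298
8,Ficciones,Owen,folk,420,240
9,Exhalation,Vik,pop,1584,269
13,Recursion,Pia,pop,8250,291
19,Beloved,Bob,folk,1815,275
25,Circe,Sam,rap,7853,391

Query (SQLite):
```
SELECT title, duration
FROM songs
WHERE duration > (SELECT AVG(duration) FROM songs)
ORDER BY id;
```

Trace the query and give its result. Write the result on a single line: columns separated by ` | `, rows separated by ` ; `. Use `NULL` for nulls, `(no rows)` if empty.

TheRoad | 356 ; Dune | 298 ; Recursion | 291 ; Circe | 391

Scalar subquery: AVG(duration) over all songs rows = 286.5.
Keep rows where duration > that value.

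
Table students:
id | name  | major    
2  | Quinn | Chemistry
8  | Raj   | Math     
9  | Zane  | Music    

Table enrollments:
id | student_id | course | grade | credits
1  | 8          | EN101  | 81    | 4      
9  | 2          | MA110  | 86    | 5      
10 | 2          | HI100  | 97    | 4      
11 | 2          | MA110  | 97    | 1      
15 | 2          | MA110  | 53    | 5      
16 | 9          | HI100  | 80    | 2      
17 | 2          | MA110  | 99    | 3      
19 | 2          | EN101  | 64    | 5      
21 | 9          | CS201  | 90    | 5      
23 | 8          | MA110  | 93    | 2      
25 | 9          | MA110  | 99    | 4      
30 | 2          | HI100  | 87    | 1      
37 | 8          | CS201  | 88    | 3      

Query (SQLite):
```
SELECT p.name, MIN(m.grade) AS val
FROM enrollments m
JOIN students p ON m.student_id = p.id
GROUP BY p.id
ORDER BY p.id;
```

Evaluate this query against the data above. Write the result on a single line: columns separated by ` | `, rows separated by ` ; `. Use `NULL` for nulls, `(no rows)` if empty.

Quinn | 53 ; Raj | 81 ; Zane | 80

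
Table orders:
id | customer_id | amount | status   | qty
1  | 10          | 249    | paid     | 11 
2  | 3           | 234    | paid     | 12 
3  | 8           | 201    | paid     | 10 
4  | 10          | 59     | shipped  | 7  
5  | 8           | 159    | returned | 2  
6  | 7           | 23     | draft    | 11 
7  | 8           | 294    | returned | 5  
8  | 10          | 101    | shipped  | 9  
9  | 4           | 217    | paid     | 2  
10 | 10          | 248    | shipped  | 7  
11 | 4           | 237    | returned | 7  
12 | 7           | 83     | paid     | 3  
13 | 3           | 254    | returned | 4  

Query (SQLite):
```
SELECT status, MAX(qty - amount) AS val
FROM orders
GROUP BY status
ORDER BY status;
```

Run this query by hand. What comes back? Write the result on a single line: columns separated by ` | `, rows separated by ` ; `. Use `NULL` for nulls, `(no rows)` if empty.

For each row compute qty - amount.
Group by status; take MAX of the expression per group.
  draft: ids {6} → MAX(qty - amount)=-12
  paid: ids {1, 2, 3, 9, 12} → MAX(qty - amount)=-80
  returned: ids {5, 7, 11, 13} → MAX(qty - amount)=-157
  shipped: ids {4, 8, 10} → MAX(qty - amount)=-52

draft | -12 ; paid | -80 ; returned | -157 ; shipped | -52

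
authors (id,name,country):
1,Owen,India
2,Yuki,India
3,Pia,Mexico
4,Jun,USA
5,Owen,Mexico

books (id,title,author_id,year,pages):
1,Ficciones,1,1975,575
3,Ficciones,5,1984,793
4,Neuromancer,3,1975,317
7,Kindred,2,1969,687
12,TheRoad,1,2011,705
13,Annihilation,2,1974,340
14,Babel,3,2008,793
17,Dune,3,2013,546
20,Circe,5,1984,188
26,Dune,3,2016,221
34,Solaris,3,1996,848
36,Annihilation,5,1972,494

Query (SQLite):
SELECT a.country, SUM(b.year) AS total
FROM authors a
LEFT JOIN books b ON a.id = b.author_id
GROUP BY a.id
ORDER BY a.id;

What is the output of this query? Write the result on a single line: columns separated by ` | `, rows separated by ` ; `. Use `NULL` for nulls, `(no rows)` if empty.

LEFT JOIN keeps every authors row; unmatched ones get NULL for books columns.
Group by authors.id and compute SUM(b.year). SUM over an all-NULL group is NULL.
  1: ids {1, 12} → SUM(b.year)=3986
  2: ids {7, 13} → SUM(b.year)=3943
  3: ids {4, 14, 17, 26, 34} → SUM(b.year)=10008
  4: ids {—} → SUM(b.year)=NULL
  5: ids {3, 20, 36} → SUM(b.year)=5940

India | 3986 ; India | 3943 ; Mexico | 10008 ; USA | NULL ; Mexico | 5940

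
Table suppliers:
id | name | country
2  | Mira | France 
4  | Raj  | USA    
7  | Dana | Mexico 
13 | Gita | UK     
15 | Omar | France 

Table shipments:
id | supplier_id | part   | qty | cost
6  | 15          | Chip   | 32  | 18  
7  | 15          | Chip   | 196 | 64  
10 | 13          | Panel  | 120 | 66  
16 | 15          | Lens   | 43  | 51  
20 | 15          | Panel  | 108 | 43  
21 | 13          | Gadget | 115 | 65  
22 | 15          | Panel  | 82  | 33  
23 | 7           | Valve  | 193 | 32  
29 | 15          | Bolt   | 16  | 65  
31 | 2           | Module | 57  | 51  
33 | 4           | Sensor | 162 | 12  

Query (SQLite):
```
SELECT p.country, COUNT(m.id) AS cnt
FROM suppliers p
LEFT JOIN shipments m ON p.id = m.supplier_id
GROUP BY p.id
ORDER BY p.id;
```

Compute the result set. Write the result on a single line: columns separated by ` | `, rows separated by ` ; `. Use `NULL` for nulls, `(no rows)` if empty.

LEFT JOIN keeps every suppliers row; unmatched ones get NULL for shipments columns.
Group by suppliers.id and compute COUNT(m.id). COUNT(col) of an all-NULL group is 0.
  2: ids {31} → COUNT(m.id)=1
  4: ids {33} → COUNT(m.id)=1
  7: ids {23} → COUNT(m.id)=1
  13: ids {10, 21} → COUNT(m.id)=2
  15: ids {6, 7, 16, 20, 22, 29} → COUNT(m.id)=6

France | 1 ; USA | 1 ; Mexico | 1 ; UK | 2 ; France | 6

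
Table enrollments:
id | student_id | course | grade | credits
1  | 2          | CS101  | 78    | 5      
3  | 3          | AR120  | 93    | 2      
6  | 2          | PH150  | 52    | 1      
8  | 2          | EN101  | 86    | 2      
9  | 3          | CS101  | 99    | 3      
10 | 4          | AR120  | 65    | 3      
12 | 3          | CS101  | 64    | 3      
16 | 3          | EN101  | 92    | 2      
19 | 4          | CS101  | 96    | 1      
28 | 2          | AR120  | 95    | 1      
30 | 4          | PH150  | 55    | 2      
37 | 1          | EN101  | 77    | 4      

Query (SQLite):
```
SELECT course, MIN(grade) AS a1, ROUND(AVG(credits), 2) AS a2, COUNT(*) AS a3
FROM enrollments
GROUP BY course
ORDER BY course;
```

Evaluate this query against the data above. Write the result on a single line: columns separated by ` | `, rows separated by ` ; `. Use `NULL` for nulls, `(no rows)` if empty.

AR120 | 65 | 2 | 3 ; CS101 | 64 | 3 | 4 ; EN101 | 77 | 2.67 | 3 ; PH150 | 52 | 1.5 | 2

Group enrollments by course.
Per group compute: MIN(grade), ROUND(AVG(credits), 2), COUNT(*).
  AR120: ids {3, 10, 28} → MIN(grade)=65, ROUND(AVG(credits), 2)=2, COUNT(*)=3
  CS101: ids {1, 9, 12, 19} → MIN(grade)=64, ROUND(AVG(credits), 2)=3, COUNT(*)=4
  EN101: ids {8, 16, 37} → MIN(grade)=77, ROUND(AVG(credits), 2)=2.67, COUNT(*)=3
  PH150: ids {6, 30} → MIN(grade)=52, ROUND(AVG(credits), 2)=1.5, COUNT(*)=2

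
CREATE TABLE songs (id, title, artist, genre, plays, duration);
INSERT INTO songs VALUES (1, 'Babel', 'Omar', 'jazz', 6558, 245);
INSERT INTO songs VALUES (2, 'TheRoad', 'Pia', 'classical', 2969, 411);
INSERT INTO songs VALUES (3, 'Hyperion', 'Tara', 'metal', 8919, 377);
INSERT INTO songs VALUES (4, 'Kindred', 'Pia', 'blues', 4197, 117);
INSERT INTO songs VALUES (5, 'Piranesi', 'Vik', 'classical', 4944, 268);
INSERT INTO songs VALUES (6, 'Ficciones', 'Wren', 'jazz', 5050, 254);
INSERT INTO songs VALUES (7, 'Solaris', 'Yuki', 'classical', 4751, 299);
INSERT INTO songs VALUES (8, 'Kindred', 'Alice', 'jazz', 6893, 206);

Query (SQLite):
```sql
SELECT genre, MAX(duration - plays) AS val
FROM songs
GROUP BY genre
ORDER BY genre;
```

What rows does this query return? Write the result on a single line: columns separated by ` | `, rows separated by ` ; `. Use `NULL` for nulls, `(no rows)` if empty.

For each row compute duration - plays.
Group by genre; take MAX of the expression per group.
  blues: ids {4} → MAX(duration - plays)=-4080
  classical: ids {2, 5, 7} → MAX(duration - plays)=-2558
  jazz: ids {1, 6, 8} → MAX(duration - plays)=-4796
  metal: ids {3} → MAX(duration - plays)=-8542

blues | -4080 ; classical | -2558 ; jazz | -4796 ; metal | -8542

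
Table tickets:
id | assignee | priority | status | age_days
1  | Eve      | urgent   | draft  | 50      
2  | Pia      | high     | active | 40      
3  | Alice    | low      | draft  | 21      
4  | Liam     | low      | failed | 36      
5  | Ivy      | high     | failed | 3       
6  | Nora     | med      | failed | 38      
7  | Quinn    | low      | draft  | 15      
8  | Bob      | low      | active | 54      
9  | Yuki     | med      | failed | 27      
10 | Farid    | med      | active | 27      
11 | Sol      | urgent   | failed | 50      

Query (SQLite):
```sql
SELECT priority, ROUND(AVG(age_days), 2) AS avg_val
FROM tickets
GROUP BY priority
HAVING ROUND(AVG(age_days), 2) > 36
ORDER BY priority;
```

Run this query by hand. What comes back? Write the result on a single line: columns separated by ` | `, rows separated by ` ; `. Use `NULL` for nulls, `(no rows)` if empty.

Partition tickets by priority; compute ROUND(AVG(age_days), 2) within each group.
HAVING: keep groups where ROUND(AVG(age_days), 2) > 36.
  high: ids {2, 5} → ROUND(AVG(age_days), 2)=21.5
  low: ids {3, 4, 7, 8} → ROUND(AVG(age_days), 2)=31.5
  med: ids {6, 9, 10} → ROUND(AVG(age_days), 2)=30.67
  urgent: ids {1, 11} → ROUND(AVG(age_days), 2)=50

urgent | 50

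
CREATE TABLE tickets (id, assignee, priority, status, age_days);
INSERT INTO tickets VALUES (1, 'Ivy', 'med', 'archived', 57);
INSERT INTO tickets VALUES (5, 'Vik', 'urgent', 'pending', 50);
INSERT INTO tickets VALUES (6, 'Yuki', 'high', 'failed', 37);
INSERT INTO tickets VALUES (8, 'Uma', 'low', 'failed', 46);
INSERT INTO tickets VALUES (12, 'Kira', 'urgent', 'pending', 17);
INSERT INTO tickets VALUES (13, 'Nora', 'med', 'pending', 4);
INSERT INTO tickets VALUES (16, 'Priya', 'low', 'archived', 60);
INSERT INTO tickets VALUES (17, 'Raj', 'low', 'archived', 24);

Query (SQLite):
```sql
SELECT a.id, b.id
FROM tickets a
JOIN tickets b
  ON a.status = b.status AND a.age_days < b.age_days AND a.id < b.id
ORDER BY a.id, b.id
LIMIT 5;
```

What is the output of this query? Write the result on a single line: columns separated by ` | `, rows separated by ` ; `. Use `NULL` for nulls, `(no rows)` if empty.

1 | 16 ; 6 | 8

Pairs (a,b) with same status, a.age_days < b.age_days, a.id < b.id.
status groups: archived:{1,16,17} failed:{6,8} pending:{5,12,13}
Ordered by (a.id, b.id); first 5.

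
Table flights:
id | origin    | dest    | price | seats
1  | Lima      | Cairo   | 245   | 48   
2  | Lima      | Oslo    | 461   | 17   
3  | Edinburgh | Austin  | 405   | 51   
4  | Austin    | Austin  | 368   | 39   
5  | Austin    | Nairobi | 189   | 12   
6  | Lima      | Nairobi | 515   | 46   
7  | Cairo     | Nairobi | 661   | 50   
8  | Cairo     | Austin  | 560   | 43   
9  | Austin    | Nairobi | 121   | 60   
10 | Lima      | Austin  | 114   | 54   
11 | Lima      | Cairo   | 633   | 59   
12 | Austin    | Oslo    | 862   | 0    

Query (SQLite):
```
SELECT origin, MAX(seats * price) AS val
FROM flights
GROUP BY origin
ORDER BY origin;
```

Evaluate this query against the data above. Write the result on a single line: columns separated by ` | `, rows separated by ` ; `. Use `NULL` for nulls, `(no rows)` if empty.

For each row compute seats * price.
Group by origin; take MAX of the expression per group.
  Austin: ids {4, 5, 9, 12} → MAX(seats * price)=14352
  Cairo: ids {7, 8} → MAX(seats * price)=33050
  Edinburgh: ids {3} → MAX(seats * price)=20655
  Lima: ids {1, 2, 6, 10, 11} → MAX(seats * price)=37347

Austin | 14352 ; Cairo | 33050 ; Edinburgh | 20655 ; Lima | 37347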